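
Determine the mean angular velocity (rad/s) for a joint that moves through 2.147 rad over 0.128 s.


omega = delta_theta / delta_t
omega = 2.147 / 0.128
omega = 16.7734


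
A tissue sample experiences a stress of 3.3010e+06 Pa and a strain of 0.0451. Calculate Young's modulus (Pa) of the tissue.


E = stress / strain
E = 3.3010e+06 / 0.0451
E = 7.3193e+07


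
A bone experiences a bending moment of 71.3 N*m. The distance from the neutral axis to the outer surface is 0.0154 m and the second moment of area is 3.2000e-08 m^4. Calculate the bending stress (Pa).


sigma = M * c / I
sigma = 71.3 * 0.0154 / 3.2000e-08
M * c = 1.0980
sigma = 3.4313e+07


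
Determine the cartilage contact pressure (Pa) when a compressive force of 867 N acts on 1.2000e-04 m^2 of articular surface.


P = F / A
P = 867 / 1.2000e-04
P = 7.2250e+06


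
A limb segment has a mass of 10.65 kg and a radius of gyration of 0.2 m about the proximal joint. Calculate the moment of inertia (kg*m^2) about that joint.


I = m * k^2
I = 10.65 * 0.2^2
k^2 = 0.0400
I = 0.4260


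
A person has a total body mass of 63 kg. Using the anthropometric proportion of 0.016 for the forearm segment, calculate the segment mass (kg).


m_segment = body_mass * fraction
m_segment = 63 * 0.016
m_segment = 1.0080


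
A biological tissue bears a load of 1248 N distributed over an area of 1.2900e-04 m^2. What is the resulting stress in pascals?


stress = F / A
stress = 1248 / 1.2900e-04
stress = 9.6744e+06


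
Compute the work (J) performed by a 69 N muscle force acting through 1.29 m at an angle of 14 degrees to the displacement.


W = F * d * cos(theta)
theta = 14 deg = 0.2443 rad
cos(theta) = 0.9703
W = 69 * 1.29 * 0.9703
W = 86.3660


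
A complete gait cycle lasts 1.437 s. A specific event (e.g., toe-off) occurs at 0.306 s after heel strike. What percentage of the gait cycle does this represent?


pct = (event_time / cycle_time) * 100
pct = (0.306 / 1.437) * 100
ratio = 0.2129
pct = 21.2944


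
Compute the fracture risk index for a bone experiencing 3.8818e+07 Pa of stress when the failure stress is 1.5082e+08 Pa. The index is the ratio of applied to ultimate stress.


FRI = applied / ultimate
FRI = 3.8818e+07 / 1.5082e+08
FRI = 0.2574


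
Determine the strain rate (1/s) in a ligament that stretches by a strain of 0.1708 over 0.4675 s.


strain_rate = delta_strain / delta_t
strain_rate = 0.1708 / 0.4675
strain_rate = 0.3653


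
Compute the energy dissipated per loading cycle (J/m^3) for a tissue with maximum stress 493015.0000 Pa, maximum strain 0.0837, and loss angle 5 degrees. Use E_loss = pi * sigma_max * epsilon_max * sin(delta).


E_loss = pi * sigma_max * epsilon_max * sin(delta)
delta = 5 deg = 0.0873 rad
sin(delta) = 0.0872
E_loss = pi * 493015.0000 * 0.0837 * 0.0872
E_loss = 11298.7779


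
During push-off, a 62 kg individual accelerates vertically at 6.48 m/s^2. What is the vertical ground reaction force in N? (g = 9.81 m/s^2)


GRF = m * (g + a)
GRF = 62 * (9.81 + 6.48)
GRF = 62 * 16.2900
GRF = 1009.9800


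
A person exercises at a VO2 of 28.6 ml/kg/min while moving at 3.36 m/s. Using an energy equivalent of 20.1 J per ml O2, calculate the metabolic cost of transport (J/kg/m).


Power per kg = VO2 * 20.1 / 60
Power per kg = 28.6 * 20.1 / 60 = 9.5810 W/kg
Cost = power_per_kg / speed
Cost = 9.5810 / 3.36
Cost = 2.8515


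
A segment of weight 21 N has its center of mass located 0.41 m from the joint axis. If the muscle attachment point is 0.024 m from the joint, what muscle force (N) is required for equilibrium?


F_muscle = W * d_load / d_muscle
F_muscle = 21 * 0.41 / 0.024
Numerator = 8.6100
F_muscle = 358.7500


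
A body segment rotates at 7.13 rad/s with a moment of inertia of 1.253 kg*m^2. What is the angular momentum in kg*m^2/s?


L = I * omega
L = 1.253 * 7.13
L = 8.9339


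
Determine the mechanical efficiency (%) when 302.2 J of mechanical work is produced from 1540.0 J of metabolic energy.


eta = (W_mech / E_meta) * 100
eta = (302.2 / 1540.0) * 100
ratio = 0.1962
eta = 19.6234


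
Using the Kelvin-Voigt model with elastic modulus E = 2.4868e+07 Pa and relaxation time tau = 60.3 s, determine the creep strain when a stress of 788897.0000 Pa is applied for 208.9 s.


epsilon(t) = (sigma/E) * (1 - exp(-t/tau))
sigma/E = 788897.0000 / 2.4868e+07 = 0.0317
exp(-t/tau) = exp(-208.9 / 60.3) = 0.0313
epsilon = 0.0317 * (1 - 0.0313)
epsilon = 0.0307


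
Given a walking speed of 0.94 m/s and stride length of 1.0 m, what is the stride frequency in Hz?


f = v / stride_length
f = 0.94 / 1.0
f = 0.9400


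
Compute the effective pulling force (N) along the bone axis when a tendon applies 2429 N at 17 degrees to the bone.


F_eff = F_tendon * cos(theta)
theta = 17 deg = 0.2967 rad
cos(theta) = 0.9563
F_eff = 2429 * 0.9563
F_eff = 2322.8643


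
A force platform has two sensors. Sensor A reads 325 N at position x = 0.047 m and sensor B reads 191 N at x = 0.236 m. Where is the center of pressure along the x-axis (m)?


COP_x = (F1*x1 + F2*x2) / (F1 + F2)
COP_x = (325*0.047 + 191*0.236) / (325 + 191)
Numerator = 60.3510
Denominator = 516
COP_x = 0.1170


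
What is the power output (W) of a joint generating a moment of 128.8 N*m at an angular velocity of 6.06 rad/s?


P = M * omega
P = 128.8 * 6.06
P = 780.5280


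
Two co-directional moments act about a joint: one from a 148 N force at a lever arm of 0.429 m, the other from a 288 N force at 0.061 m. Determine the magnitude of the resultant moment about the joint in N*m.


M = F1 * d1 + F2 * d2
M = 148 * 0.429 + 288 * 0.061
M = 63.4920 + 17.5680
M = 81.0600


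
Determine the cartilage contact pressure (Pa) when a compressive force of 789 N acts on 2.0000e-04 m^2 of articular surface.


P = F / A
P = 789 / 2.0000e-04
P = 3.9450e+06


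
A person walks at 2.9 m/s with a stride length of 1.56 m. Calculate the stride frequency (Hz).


f = v / stride_length
f = 2.9 / 1.56
f = 1.8590


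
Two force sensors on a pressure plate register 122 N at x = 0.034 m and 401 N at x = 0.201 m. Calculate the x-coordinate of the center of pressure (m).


COP_x = (F1*x1 + F2*x2) / (F1 + F2)
COP_x = (122*0.034 + 401*0.201) / (122 + 401)
Numerator = 84.7490
Denominator = 523
COP_x = 0.1620


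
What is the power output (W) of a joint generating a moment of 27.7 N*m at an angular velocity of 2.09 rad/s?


P = M * omega
P = 27.7 * 2.09
P = 57.8930


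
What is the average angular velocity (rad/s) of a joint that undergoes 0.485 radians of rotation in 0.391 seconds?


omega = delta_theta / delta_t
omega = 0.485 / 0.391
omega = 1.2404


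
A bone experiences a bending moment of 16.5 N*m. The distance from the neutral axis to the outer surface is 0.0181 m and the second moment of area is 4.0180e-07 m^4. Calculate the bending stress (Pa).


sigma = M * c / I
sigma = 16.5 * 0.0181 / 4.0180e-07
M * c = 0.2987
sigma = 743280.2389


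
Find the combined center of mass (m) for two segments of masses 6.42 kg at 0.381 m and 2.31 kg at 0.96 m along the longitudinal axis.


COM = (m1*x1 + m2*x2) / (m1 + m2)
COM = (6.42*0.381 + 2.31*0.96) / (6.42 + 2.31)
Numerator = 4.6636
Denominator = 8.7300
COM = 0.5342


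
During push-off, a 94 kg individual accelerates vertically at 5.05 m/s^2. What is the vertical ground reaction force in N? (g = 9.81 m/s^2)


GRF = m * (g + a)
GRF = 94 * (9.81 + 5.05)
GRF = 94 * 14.8600
GRF = 1396.8400


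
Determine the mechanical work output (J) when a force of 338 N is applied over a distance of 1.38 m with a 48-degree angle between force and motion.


W = F * d * cos(theta)
theta = 48 deg = 0.8378 rad
cos(theta) = 0.6691
W = 338 * 1.38 * 0.6691
W = 312.1093


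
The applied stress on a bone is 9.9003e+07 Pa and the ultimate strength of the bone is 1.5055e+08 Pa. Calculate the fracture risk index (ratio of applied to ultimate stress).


FRI = applied / ultimate
FRI = 9.9003e+07 / 1.5055e+08
FRI = 0.6576


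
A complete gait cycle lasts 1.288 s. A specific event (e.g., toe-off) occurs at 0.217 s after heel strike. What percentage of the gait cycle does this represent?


pct = (event_time / cycle_time) * 100
pct = (0.217 / 1.288) * 100
ratio = 0.1685
pct = 16.8478


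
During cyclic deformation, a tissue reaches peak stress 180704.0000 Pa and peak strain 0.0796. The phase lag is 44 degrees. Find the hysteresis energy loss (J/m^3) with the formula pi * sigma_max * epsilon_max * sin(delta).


E_loss = pi * sigma_max * epsilon_max * sin(delta)
delta = 44 deg = 0.7679 rad
sin(delta) = 0.6947
E_loss = pi * 180704.0000 * 0.0796 * 0.6947
E_loss = 31390.7708


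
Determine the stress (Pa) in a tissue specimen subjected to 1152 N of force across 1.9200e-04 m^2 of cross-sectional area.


stress = F / A
stress = 1152 / 1.9200e-04
stress = 6.0000e+06


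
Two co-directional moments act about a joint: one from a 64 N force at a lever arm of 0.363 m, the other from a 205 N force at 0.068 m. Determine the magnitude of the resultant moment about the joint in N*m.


M = F1 * d1 + F2 * d2
M = 64 * 0.363 + 205 * 0.068
M = 23.2320 + 13.9400
M = 37.1720


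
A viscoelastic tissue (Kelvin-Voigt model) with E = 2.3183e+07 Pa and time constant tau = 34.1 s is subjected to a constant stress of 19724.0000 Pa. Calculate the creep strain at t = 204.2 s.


epsilon(t) = (sigma/E) * (1 - exp(-t/tau))
sigma/E = 19724.0000 / 2.3183e+07 = 8.5080e-04
exp(-t/tau) = exp(-204.2 / 34.1) = 0.0025
epsilon = 8.5080e-04 * (1 - 0.0025)
epsilon = 8.4866e-04


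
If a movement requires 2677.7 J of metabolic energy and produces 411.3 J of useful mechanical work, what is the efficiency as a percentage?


eta = (W_mech / E_meta) * 100
eta = (411.3 / 2677.7) * 100
ratio = 0.1536
eta = 15.3602


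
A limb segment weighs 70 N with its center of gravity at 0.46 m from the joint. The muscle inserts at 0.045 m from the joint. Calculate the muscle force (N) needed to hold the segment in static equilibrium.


F_muscle = W * d_load / d_muscle
F_muscle = 70 * 0.46 / 0.045
Numerator = 32.2000
F_muscle = 715.5556


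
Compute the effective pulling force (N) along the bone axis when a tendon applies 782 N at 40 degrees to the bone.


F_eff = F_tendon * cos(theta)
theta = 40 deg = 0.6981 rad
cos(theta) = 0.7660
F_eff = 782 * 0.7660
F_eff = 599.0468


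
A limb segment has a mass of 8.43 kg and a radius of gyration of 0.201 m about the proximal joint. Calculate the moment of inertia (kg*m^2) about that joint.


I = m * k^2
I = 8.43 * 0.201^2
k^2 = 0.0404
I = 0.3406


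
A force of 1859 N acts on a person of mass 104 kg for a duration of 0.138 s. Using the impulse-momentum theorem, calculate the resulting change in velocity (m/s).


J = F * dt = 1859 * 0.138 = 256.5420 N*s
delta_v = J / m
delta_v = 256.5420 / 104
delta_v = 2.4668


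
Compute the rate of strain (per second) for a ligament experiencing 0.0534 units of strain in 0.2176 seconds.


strain_rate = delta_strain / delta_t
strain_rate = 0.0534 / 0.2176
strain_rate = 0.2454


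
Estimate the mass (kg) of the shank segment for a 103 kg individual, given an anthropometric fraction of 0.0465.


m_segment = body_mass * fraction
m_segment = 103 * 0.0465
m_segment = 4.7895


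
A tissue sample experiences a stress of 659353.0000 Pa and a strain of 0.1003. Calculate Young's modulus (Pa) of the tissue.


E = stress / strain
E = 659353.0000 / 0.1003
E = 6.5738e+06


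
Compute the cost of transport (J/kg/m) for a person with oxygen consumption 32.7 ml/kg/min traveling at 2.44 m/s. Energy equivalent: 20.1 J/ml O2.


Power per kg = VO2 * 20.1 / 60
Power per kg = 32.7 * 20.1 / 60 = 10.9545 W/kg
Cost = power_per_kg / speed
Cost = 10.9545 / 2.44
Cost = 4.4895


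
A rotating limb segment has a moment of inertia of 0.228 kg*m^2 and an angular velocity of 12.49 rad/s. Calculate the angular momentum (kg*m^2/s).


L = I * omega
L = 0.228 * 12.49
L = 2.8477


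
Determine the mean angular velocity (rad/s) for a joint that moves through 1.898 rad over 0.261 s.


omega = delta_theta / delta_t
omega = 1.898 / 0.261
omega = 7.2720


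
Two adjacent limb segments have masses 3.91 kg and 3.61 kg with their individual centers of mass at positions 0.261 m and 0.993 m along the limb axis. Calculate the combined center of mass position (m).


COM = (m1*x1 + m2*x2) / (m1 + m2)
COM = (3.91*0.261 + 3.61*0.993) / (3.91 + 3.61)
Numerator = 4.6052
Denominator = 7.5200
COM = 0.6124


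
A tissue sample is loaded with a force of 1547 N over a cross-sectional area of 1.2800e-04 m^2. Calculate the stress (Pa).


stress = F / A
stress = 1547 / 1.2800e-04
stress = 1.2086e+07


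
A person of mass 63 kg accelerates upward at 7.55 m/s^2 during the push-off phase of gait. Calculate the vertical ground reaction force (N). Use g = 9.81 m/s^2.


GRF = m * (g + a)
GRF = 63 * (9.81 + 7.55)
GRF = 63 * 17.3600
GRF = 1093.6800


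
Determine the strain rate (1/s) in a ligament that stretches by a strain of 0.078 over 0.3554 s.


strain_rate = delta_strain / delta_t
strain_rate = 0.078 / 0.3554
strain_rate = 0.2195


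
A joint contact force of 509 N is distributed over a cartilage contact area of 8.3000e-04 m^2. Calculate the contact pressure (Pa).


P = F / A
P = 509 / 8.3000e-04
P = 613253.0120


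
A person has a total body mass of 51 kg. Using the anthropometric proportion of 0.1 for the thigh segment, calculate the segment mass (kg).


m_segment = body_mass * fraction
m_segment = 51 * 0.1
m_segment = 5.1000


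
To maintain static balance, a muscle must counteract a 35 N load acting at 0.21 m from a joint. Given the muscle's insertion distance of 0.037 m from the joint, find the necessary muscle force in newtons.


F_muscle = W * d_load / d_muscle
F_muscle = 35 * 0.21 / 0.037
Numerator = 7.3500
F_muscle = 198.6486


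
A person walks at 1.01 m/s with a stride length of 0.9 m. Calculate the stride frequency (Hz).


f = v / stride_length
f = 1.01 / 0.9
f = 1.1222


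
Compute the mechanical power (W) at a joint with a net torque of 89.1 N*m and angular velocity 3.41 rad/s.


P = M * omega
P = 89.1 * 3.41
P = 303.8310


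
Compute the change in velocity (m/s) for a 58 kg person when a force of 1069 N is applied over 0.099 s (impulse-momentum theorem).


J = F * dt = 1069 * 0.099 = 105.8310 N*s
delta_v = J / m
delta_v = 105.8310 / 58
delta_v = 1.8247


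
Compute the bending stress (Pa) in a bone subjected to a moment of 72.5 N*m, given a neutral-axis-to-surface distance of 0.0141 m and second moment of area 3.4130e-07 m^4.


sigma = M * c / I
sigma = 72.5 * 0.0141 / 3.4130e-07
M * c = 1.0222
sigma = 2.9952e+06


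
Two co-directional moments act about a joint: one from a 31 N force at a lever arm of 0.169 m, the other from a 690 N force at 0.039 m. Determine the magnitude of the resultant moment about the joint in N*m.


M = F1 * d1 + F2 * d2
M = 31 * 0.169 + 690 * 0.039
M = 5.2390 + 26.9100
M = 32.1490


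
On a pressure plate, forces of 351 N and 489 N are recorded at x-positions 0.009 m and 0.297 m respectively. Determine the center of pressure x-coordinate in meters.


COP_x = (F1*x1 + F2*x2) / (F1 + F2)
COP_x = (351*0.009 + 489*0.297) / (351 + 489)
Numerator = 148.3920
Denominator = 840
COP_x = 0.1767


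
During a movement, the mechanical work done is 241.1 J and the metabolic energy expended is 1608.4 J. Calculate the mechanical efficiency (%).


eta = (W_mech / E_meta) * 100
eta = (241.1 / 1608.4) * 100
ratio = 0.1499
eta = 14.9901


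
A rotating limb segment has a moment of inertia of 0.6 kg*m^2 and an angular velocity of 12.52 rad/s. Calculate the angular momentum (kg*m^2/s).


L = I * omega
L = 0.6 * 12.52
L = 7.5120


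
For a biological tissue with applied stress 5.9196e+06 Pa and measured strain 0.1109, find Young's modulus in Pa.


E = stress / strain
E = 5.9196e+06 / 0.1109
E = 5.3378e+07


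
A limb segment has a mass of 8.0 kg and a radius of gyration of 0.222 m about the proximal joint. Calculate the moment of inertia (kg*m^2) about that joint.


I = m * k^2
I = 8.0 * 0.222^2
k^2 = 0.0493
I = 0.3943


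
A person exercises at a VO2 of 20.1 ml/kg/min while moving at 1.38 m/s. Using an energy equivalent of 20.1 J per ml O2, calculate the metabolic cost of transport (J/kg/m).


Power per kg = VO2 * 20.1 / 60
Power per kg = 20.1 * 20.1 / 60 = 6.7335 W/kg
Cost = power_per_kg / speed
Cost = 6.7335 / 1.38
Cost = 4.8793


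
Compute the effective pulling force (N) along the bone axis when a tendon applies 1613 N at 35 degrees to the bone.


F_eff = F_tendon * cos(theta)
theta = 35 deg = 0.6109 rad
cos(theta) = 0.8192
F_eff = 1613 * 0.8192
F_eff = 1321.2922


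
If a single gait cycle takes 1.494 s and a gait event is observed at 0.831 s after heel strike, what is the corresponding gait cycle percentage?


pct = (event_time / cycle_time) * 100
pct = (0.831 / 1.494) * 100
ratio = 0.5562
pct = 55.6225


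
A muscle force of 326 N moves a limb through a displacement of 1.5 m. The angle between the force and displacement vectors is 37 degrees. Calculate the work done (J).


W = F * d * cos(theta)
theta = 37 deg = 0.6458 rad
cos(theta) = 0.7986
W = 326 * 1.5 * 0.7986
W = 390.5328


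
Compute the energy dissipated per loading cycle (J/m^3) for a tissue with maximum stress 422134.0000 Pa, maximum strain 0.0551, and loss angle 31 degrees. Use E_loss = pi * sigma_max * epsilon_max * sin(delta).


E_loss = pi * sigma_max * epsilon_max * sin(delta)
delta = 31 deg = 0.5411 rad
sin(delta) = 0.5150
E_loss = pi * 422134.0000 * 0.0551 * 0.5150
E_loss = 37634.9324


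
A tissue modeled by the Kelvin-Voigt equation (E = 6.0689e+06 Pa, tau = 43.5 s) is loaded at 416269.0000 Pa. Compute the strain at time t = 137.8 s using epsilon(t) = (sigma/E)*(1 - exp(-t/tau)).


epsilon(t) = (sigma/E) * (1 - exp(-t/tau))
sigma/E = 416269.0000 / 6.0689e+06 = 0.0686
exp(-t/tau) = exp(-137.8 / 43.5) = 0.0421
epsilon = 0.0686 * (1 - 0.0421)
epsilon = 0.0657


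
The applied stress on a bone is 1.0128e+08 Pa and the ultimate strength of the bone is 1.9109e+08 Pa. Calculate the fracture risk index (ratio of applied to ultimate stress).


FRI = applied / ultimate
FRI = 1.0128e+08 / 1.9109e+08
FRI = 0.5300


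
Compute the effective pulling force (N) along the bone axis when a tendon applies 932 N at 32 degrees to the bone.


F_eff = F_tendon * cos(theta)
theta = 32 deg = 0.5585 rad
cos(theta) = 0.8480
F_eff = 932 * 0.8480
F_eff = 790.3808


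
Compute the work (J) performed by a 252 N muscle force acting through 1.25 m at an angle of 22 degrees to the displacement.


W = F * d * cos(theta)
theta = 22 deg = 0.3840 rad
cos(theta) = 0.9272
W = 252 * 1.25 * 0.9272
W = 292.0629


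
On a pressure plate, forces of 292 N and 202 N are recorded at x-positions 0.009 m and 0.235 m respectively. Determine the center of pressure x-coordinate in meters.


COP_x = (F1*x1 + F2*x2) / (F1 + F2)
COP_x = (292*0.009 + 202*0.235) / (292 + 202)
Numerator = 50.0980
Denominator = 494
COP_x = 0.1014


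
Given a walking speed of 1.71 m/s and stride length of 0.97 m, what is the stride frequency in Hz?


f = v / stride_length
f = 1.71 / 0.97
f = 1.7629


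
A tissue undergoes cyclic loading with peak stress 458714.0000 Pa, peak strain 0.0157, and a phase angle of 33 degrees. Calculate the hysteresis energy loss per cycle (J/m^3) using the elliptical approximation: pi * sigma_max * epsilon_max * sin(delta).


E_loss = pi * sigma_max * epsilon_max * sin(delta)
delta = 33 deg = 0.5760 rad
sin(delta) = 0.5446
E_loss = pi * 458714.0000 * 0.0157 * 0.5446
E_loss = 12322.5414


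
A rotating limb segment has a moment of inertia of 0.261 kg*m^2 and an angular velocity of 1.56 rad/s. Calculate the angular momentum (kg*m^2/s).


L = I * omega
L = 0.261 * 1.56
L = 0.4072


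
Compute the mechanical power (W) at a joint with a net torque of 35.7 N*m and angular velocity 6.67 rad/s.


P = M * omega
P = 35.7 * 6.67
P = 238.1190


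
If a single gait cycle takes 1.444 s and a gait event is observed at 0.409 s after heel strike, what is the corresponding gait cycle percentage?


pct = (event_time / cycle_time) * 100
pct = (0.409 / 1.444) * 100
ratio = 0.2832
pct = 28.3241


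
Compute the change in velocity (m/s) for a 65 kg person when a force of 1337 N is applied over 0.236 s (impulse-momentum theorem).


J = F * dt = 1337 * 0.236 = 315.5320 N*s
delta_v = J / m
delta_v = 315.5320 / 65
delta_v = 4.8543


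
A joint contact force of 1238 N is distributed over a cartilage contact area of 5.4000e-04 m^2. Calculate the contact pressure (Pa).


P = F / A
P = 1238 / 5.4000e-04
P = 2.2926e+06


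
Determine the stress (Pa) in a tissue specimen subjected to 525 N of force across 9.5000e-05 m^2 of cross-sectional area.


stress = F / A
stress = 525 / 9.5000e-05
stress = 5.5263e+06


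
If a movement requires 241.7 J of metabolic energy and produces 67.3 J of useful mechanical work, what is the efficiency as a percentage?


eta = (W_mech / E_meta) * 100
eta = (67.3 / 241.7) * 100
ratio = 0.2784
eta = 27.8444


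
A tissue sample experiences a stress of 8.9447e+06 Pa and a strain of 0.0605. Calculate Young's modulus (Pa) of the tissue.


E = stress / strain
E = 8.9447e+06 / 0.0605
E = 1.4785e+08


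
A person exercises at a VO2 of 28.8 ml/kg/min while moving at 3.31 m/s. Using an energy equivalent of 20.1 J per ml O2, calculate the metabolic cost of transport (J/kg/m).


Power per kg = VO2 * 20.1 / 60
Power per kg = 28.8 * 20.1 / 60 = 9.6480 W/kg
Cost = power_per_kg / speed
Cost = 9.6480 / 3.31
Cost = 2.9148


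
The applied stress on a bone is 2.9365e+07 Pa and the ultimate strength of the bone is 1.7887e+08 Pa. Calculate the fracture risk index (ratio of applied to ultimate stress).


FRI = applied / ultimate
FRI = 2.9365e+07 / 1.7887e+08
FRI = 0.1642


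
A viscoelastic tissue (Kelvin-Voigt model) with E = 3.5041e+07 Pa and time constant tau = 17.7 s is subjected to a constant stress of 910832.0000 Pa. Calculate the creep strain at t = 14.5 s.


epsilon(t) = (sigma/E) * (1 - exp(-t/tau))
sigma/E = 910832.0000 / 3.5041e+07 = 0.0260
exp(-t/tau) = exp(-14.5 / 17.7) = 0.4408
epsilon = 0.0260 * (1 - 0.4408)
epsilon = 0.0145


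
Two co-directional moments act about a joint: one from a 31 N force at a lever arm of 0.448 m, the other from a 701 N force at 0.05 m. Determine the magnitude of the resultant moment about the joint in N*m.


M = F1 * d1 + F2 * d2
M = 31 * 0.448 + 701 * 0.05
M = 13.8880 + 35.0500
M = 48.9380


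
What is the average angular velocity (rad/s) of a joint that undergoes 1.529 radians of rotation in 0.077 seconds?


omega = delta_theta / delta_t
omega = 1.529 / 0.077
omega = 19.8571


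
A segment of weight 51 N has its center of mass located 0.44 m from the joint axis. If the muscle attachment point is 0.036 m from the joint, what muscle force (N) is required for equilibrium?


F_muscle = W * d_load / d_muscle
F_muscle = 51 * 0.44 / 0.036
Numerator = 22.4400
F_muscle = 623.3333


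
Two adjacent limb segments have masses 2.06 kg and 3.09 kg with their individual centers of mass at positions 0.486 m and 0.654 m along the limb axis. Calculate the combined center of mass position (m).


COM = (m1*x1 + m2*x2) / (m1 + m2)
COM = (2.06*0.486 + 3.09*0.654) / (2.06 + 3.09)
Numerator = 3.0220
Denominator = 5.1500
COM = 0.5868


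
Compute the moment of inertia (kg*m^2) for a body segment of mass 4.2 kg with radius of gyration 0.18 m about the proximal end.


I = m * k^2
I = 4.2 * 0.18^2
k^2 = 0.0324
I = 0.1361


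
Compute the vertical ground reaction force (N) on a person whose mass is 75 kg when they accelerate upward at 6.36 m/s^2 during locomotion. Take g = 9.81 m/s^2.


GRF = m * (g + a)
GRF = 75 * (9.81 + 6.36)
GRF = 75 * 16.1700
GRF = 1212.7500


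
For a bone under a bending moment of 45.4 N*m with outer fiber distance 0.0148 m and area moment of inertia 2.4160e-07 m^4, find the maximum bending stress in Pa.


sigma = M * c / I
sigma = 45.4 * 0.0148 / 2.4160e-07
M * c = 0.6719
sigma = 2.7811e+06


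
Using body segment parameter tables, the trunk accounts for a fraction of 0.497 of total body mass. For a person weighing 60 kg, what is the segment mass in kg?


m_segment = body_mass * fraction
m_segment = 60 * 0.497
m_segment = 29.8200


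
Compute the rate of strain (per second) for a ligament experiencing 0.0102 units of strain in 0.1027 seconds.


strain_rate = delta_strain / delta_t
strain_rate = 0.0102 / 0.1027
strain_rate = 0.0993


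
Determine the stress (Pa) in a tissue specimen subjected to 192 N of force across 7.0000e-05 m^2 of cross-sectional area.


stress = F / A
stress = 192 / 7.0000e-05
stress = 2.7429e+06


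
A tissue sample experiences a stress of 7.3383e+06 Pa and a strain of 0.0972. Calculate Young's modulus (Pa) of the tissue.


E = stress / strain
E = 7.3383e+06 / 0.0972
E = 7.5497e+07


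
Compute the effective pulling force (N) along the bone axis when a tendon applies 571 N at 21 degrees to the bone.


F_eff = F_tendon * cos(theta)
theta = 21 deg = 0.3665 rad
cos(theta) = 0.9336
F_eff = 571 * 0.9336
F_eff = 533.0744


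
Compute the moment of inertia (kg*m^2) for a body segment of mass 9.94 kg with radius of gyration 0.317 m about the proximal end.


I = m * k^2
I = 9.94 * 0.317^2
k^2 = 0.1005
I = 0.9989


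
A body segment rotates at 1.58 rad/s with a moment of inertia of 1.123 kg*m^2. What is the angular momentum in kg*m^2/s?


L = I * omega
L = 1.123 * 1.58
L = 1.7743


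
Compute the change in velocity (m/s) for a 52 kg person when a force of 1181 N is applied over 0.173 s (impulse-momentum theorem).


J = F * dt = 1181 * 0.173 = 204.3130 N*s
delta_v = J / m
delta_v = 204.3130 / 52
delta_v = 3.9291


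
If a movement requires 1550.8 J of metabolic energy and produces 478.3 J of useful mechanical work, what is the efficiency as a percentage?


eta = (W_mech / E_meta) * 100
eta = (478.3 / 1550.8) * 100
ratio = 0.3084
eta = 30.8421


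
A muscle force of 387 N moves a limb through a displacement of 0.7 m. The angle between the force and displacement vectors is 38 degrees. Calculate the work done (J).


W = F * d * cos(theta)
theta = 38 deg = 0.6632 rad
cos(theta) = 0.7880
W = 387 * 0.7 * 0.7880
W = 213.4721


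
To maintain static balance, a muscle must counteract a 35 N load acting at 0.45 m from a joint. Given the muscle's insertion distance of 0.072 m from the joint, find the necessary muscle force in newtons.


F_muscle = W * d_load / d_muscle
F_muscle = 35 * 0.45 / 0.072
Numerator = 15.7500
F_muscle = 218.7500


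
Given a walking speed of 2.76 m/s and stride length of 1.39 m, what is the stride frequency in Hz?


f = v / stride_length
f = 2.76 / 1.39
f = 1.9856


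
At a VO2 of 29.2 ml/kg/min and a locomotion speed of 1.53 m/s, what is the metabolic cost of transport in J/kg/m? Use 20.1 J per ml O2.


Power per kg = VO2 * 20.1 / 60
Power per kg = 29.2 * 20.1 / 60 = 9.7820 W/kg
Cost = power_per_kg / speed
Cost = 9.7820 / 1.53
Cost = 6.3935


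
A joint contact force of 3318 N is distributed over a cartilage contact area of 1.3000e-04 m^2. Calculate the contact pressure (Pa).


P = F / A
P = 3318 / 1.3000e-04
P = 2.5523e+07


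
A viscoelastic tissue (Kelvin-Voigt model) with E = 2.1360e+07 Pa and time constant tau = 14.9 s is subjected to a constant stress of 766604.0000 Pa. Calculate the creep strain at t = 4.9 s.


epsilon(t) = (sigma/E) * (1 - exp(-t/tau))
sigma/E = 766604.0000 / 2.1360e+07 = 0.0359
exp(-t/tau) = exp(-4.9 / 14.9) = 0.7197
epsilon = 0.0359 * (1 - 0.7197)
epsilon = 0.0101


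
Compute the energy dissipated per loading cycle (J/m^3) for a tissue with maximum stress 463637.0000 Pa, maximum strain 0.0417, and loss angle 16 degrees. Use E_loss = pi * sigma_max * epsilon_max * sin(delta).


E_loss = pi * sigma_max * epsilon_max * sin(delta)
delta = 16 deg = 0.2793 rad
sin(delta) = 0.2756
E_loss = pi * 463637.0000 * 0.0417 * 0.2756
E_loss = 16741.7977


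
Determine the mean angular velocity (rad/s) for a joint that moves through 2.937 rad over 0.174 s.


omega = delta_theta / delta_t
omega = 2.937 / 0.174
omega = 16.8793


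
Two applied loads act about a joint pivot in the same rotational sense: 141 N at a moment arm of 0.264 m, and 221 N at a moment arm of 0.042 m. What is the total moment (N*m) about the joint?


M = F1 * d1 + F2 * d2
M = 141 * 0.264 + 221 * 0.042
M = 37.2240 + 9.2820
M = 46.5060


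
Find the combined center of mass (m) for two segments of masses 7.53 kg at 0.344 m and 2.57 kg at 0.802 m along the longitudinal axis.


COM = (m1*x1 + m2*x2) / (m1 + m2)
COM = (7.53*0.344 + 2.57*0.802) / (7.53 + 2.57)
Numerator = 4.6515
Denominator = 10.1000
COM = 0.4605


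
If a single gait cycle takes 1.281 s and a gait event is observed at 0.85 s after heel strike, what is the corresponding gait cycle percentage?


pct = (event_time / cycle_time) * 100
pct = (0.85 / 1.281) * 100
ratio = 0.6635
pct = 66.3544


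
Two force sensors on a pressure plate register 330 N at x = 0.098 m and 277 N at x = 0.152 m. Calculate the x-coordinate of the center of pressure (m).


COP_x = (F1*x1 + F2*x2) / (F1 + F2)
COP_x = (330*0.098 + 277*0.152) / (330 + 277)
Numerator = 74.4440
Denominator = 607
COP_x = 0.1226


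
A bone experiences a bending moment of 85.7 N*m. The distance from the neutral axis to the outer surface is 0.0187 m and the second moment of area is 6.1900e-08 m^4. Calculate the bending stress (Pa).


sigma = M * c / I
sigma = 85.7 * 0.0187 / 6.1900e-08
M * c = 1.6026
sigma = 2.5890e+07


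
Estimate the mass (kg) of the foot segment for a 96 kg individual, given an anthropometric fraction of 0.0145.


m_segment = body_mass * fraction
m_segment = 96 * 0.0145
m_segment = 1.3920


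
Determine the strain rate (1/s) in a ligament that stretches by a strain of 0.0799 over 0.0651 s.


strain_rate = delta_strain / delta_t
strain_rate = 0.0799 / 0.0651
strain_rate = 1.2273


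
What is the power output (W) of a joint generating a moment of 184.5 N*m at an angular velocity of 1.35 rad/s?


P = M * omega
P = 184.5 * 1.35
P = 249.0750


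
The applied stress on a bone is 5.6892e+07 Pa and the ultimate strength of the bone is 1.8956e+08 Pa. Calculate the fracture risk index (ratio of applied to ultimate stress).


FRI = applied / ultimate
FRI = 5.6892e+07 / 1.8956e+08
FRI = 0.3001


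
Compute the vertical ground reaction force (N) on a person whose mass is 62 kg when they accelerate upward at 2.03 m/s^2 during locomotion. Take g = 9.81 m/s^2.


GRF = m * (g + a)
GRF = 62 * (9.81 + 2.03)
GRF = 62 * 11.8400
GRF = 734.0800


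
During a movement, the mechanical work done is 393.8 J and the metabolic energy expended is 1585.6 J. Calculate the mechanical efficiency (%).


eta = (W_mech / E_meta) * 100
eta = (393.8 / 1585.6) * 100
ratio = 0.2484
eta = 24.8360


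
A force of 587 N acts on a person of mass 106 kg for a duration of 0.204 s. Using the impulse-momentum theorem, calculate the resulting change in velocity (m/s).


J = F * dt = 587 * 0.204 = 119.7480 N*s
delta_v = J / m
delta_v = 119.7480 / 106
delta_v = 1.1297


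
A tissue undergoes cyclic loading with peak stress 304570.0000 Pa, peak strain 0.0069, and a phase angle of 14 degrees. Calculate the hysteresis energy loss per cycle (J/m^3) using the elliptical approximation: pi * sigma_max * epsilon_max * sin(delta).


E_loss = pi * sigma_max * epsilon_max * sin(delta)
delta = 14 deg = 0.2443 rad
sin(delta) = 0.2419
E_loss = pi * 304570.0000 * 0.0069 * 0.2419
E_loss = 1597.2072


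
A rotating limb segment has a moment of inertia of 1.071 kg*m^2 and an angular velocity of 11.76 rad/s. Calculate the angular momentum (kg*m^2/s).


L = I * omega
L = 1.071 * 11.76
L = 12.5950


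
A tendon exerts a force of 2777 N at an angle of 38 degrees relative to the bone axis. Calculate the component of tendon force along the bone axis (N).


F_eff = F_tendon * cos(theta)
theta = 38 deg = 0.6632 rad
cos(theta) = 0.7880
F_eff = 2777 * 0.7880
F_eff = 2188.3059


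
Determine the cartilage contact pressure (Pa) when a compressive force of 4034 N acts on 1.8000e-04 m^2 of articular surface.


P = F / A
P = 4034 / 1.8000e-04
P = 2.2411e+07


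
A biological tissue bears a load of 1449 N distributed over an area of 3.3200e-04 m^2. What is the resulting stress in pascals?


stress = F / A
stress = 1449 / 3.3200e-04
stress = 4.3645e+06


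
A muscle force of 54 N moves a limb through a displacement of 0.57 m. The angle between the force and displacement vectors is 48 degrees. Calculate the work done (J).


W = F * d * cos(theta)
theta = 48 deg = 0.8378 rad
cos(theta) = 0.6691
W = 54 * 0.57 * 0.6691
W = 20.5958


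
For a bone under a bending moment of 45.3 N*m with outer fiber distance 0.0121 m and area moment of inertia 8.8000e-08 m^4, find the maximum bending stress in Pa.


sigma = M * c / I
sigma = 45.3 * 0.0121 / 8.8000e-08
M * c = 0.5481
sigma = 6.2287e+06


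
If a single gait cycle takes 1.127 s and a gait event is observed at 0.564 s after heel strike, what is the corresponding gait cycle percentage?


pct = (event_time / cycle_time) * 100
pct = (0.564 / 1.127) * 100
ratio = 0.5004
pct = 50.0444


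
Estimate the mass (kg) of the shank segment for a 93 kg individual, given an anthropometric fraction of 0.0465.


m_segment = body_mass * fraction
m_segment = 93 * 0.0465
m_segment = 4.3245


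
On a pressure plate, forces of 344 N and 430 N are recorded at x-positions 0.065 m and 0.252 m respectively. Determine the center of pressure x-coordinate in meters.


COP_x = (F1*x1 + F2*x2) / (F1 + F2)
COP_x = (344*0.065 + 430*0.252) / (344 + 430)
Numerator = 130.7200
Denominator = 774
COP_x = 0.1689


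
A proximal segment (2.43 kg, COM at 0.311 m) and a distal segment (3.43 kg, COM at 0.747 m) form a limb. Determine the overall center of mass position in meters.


COM = (m1*x1 + m2*x2) / (m1 + m2)
COM = (2.43*0.311 + 3.43*0.747) / (2.43 + 3.43)
Numerator = 3.3179
Denominator = 5.8600
COM = 0.5662


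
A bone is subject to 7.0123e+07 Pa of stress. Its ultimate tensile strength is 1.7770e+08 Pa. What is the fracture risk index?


FRI = applied / ultimate
FRI = 7.0123e+07 / 1.7770e+08
FRI = 0.3946


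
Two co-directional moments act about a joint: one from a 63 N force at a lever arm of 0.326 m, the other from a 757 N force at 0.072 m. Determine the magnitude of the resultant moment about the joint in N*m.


M = F1 * d1 + F2 * d2
M = 63 * 0.326 + 757 * 0.072
M = 20.5380 + 54.5040
M = 75.0420


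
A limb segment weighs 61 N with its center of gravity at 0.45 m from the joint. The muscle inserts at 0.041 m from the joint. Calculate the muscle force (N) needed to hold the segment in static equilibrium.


F_muscle = W * d_load / d_muscle
F_muscle = 61 * 0.45 / 0.041
Numerator = 27.4500
F_muscle = 669.5122


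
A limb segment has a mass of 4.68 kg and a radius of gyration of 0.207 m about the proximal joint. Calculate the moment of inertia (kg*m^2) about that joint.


I = m * k^2
I = 4.68 * 0.207^2
k^2 = 0.0428
I = 0.2005


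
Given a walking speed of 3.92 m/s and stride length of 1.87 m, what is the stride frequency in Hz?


f = v / stride_length
f = 3.92 / 1.87
f = 2.0963


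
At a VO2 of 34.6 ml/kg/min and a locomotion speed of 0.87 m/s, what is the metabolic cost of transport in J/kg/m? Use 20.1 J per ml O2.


Power per kg = VO2 * 20.1 / 60
Power per kg = 34.6 * 20.1 / 60 = 11.5910 W/kg
Cost = power_per_kg / speed
Cost = 11.5910 / 0.87
Cost = 13.3230


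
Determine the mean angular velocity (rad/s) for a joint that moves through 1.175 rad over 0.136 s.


omega = delta_theta / delta_t
omega = 1.175 / 0.136
omega = 8.6397


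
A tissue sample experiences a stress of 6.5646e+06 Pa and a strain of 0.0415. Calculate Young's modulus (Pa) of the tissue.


E = stress / strain
E = 6.5646e+06 / 0.0415
E = 1.5818e+08


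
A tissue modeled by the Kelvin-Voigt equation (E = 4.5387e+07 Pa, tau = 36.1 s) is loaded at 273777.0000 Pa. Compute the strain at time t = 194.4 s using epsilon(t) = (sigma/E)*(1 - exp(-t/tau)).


epsilon(t) = (sigma/E) * (1 - exp(-t/tau))
sigma/E = 273777.0000 / 4.5387e+07 = 0.0060
exp(-t/tau) = exp(-194.4 / 36.1) = 0.0046
epsilon = 0.0060 * (1 - 0.0046)
epsilon = 0.0060


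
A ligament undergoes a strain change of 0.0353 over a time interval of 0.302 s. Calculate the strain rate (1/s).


strain_rate = delta_strain / delta_t
strain_rate = 0.0353 / 0.302
strain_rate = 0.1169


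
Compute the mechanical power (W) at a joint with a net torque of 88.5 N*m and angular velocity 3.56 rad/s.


P = M * omega
P = 88.5 * 3.56
P = 315.0600


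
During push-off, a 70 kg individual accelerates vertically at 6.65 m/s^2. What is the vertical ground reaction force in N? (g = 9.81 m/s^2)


GRF = m * (g + a)
GRF = 70 * (9.81 + 6.65)
GRF = 70 * 16.4600
GRF = 1152.2000


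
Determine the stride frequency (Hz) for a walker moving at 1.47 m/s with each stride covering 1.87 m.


f = v / stride_length
f = 1.47 / 1.87
f = 0.7861


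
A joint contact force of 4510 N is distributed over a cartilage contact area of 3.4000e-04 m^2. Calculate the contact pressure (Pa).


P = F / A
P = 4510 / 3.4000e-04
P = 1.3265e+07


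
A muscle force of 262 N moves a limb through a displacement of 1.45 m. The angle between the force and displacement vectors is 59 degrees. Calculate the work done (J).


W = F * d * cos(theta)
theta = 59 deg = 1.0297 rad
cos(theta) = 0.5150
W = 262 * 1.45 * 0.5150
W = 195.6630


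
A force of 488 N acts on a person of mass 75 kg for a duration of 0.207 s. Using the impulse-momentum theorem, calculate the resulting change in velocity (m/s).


J = F * dt = 488 * 0.207 = 101.0160 N*s
delta_v = J / m
delta_v = 101.0160 / 75
delta_v = 1.3469


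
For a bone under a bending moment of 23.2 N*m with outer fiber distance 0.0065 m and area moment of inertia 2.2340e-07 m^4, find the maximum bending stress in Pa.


sigma = M * c / I
sigma = 23.2 * 0.0065 / 2.2340e-07
M * c = 0.1508
sigma = 675022.3814


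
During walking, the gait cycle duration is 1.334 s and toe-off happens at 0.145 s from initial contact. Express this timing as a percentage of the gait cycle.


pct = (event_time / cycle_time) * 100
pct = (0.145 / 1.334) * 100
ratio = 0.1087
pct = 10.8696


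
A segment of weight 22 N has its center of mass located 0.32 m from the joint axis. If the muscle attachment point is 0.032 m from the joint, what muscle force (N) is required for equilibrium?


F_muscle = W * d_load / d_muscle
F_muscle = 22 * 0.32 / 0.032
Numerator = 7.0400
F_muscle = 220.0000


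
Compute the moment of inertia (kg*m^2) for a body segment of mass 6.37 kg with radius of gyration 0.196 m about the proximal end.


I = m * k^2
I = 6.37 * 0.196^2
k^2 = 0.0384
I = 0.2447


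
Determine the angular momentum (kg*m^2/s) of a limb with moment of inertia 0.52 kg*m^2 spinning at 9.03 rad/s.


L = I * omega
L = 0.52 * 9.03
L = 4.6956


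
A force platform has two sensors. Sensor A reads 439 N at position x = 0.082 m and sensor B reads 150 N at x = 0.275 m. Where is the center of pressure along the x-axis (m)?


COP_x = (F1*x1 + F2*x2) / (F1 + F2)
COP_x = (439*0.082 + 150*0.275) / (439 + 150)
Numerator = 77.2480
Denominator = 589
COP_x = 0.1312


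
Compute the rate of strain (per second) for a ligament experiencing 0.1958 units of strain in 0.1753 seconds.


strain_rate = delta_strain / delta_t
strain_rate = 0.1958 / 0.1753
strain_rate = 1.1169
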